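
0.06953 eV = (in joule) 1.114e-20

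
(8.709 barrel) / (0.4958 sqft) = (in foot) 98.62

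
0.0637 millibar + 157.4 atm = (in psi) 2313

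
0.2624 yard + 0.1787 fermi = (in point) 680.1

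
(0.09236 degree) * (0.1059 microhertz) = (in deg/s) 9.781e-09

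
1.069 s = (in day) 1.237e-05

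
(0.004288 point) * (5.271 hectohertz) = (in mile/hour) 0.001784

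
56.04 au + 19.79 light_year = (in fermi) 1.872e+32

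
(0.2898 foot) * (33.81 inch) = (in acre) 1.874e-05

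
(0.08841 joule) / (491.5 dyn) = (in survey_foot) 59.01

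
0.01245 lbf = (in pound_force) 0.01245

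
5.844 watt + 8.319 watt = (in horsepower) 0.01899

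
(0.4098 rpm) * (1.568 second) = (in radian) 0.06729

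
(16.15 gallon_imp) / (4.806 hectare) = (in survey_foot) 5.012e-06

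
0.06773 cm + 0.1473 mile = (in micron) 2.371e+08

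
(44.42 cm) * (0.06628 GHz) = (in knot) 5.723e+07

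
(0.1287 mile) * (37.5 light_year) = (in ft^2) 7.91e+20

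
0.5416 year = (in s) 1.708e+07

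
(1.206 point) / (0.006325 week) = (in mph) 2.488e-07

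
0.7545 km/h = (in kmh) 0.7545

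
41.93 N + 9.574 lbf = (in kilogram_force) 8.618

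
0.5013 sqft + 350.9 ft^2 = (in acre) 0.008067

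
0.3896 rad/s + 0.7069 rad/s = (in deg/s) 62.82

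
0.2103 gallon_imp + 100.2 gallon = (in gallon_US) 100.5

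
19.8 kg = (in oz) 698.4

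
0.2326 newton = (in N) 0.2326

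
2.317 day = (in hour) 55.61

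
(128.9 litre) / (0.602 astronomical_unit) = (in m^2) 1.431e-12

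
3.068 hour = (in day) 0.1278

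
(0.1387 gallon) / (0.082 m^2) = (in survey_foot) 0.02101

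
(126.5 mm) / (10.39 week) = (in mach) 5.912e-11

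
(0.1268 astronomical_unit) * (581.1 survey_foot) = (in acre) 8.302e+08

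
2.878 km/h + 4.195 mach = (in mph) 3197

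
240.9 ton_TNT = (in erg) 1.008e+19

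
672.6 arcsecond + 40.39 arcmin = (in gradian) 0.9556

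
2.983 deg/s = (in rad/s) 0.05206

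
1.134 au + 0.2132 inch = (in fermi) 1.696e+26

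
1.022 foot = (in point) 883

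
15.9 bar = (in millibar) 1.59e+04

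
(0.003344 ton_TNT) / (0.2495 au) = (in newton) 0.0003749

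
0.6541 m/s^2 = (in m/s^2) 0.6541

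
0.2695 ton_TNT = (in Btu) 1.069e+06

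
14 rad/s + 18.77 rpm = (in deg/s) 914.8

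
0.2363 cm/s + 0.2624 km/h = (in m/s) 0.07525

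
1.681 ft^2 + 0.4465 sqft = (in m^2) 0.1977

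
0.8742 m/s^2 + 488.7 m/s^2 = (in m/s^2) 489.6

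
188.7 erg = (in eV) 1.178e+14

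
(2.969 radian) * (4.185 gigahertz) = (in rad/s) 1.243e+10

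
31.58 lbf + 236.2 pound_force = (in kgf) 121.5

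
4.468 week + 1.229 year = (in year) 1.315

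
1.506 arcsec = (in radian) 7.301e-06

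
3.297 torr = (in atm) 0.004338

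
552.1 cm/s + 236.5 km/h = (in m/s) 71.22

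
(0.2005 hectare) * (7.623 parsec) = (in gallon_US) 1.246e+23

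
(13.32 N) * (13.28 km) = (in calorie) 4.228e+04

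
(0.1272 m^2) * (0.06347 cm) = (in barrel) 0.0005078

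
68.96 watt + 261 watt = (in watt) 330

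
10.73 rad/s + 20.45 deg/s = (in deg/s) 635.2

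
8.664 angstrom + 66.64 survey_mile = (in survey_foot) 3.519e+05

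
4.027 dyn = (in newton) 4.027e-05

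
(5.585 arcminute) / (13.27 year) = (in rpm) 3.707e-11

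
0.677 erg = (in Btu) 6.417e-11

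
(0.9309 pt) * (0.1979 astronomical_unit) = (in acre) 2402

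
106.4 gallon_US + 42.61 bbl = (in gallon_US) 1896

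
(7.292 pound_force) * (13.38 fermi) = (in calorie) 1.037e-13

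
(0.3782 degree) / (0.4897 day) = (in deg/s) 8.939e-06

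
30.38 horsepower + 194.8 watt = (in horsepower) 30.64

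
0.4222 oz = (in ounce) 0.4222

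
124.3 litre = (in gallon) 32.84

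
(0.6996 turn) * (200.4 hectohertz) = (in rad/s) 8.809e+04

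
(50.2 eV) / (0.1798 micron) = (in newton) 4.473e-11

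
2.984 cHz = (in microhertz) 2.984e+04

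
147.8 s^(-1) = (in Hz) 147.8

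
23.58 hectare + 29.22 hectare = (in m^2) 5.28e+05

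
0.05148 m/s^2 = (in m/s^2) 0.05148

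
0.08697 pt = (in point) 0.08697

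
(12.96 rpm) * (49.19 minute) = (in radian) 4006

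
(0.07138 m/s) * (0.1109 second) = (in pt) 22.44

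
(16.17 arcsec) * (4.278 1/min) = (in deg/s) 0.0003203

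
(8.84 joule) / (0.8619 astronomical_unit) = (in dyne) 6.856e-06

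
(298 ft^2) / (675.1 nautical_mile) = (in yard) 2.422e-05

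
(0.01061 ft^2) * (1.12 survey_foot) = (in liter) 0.3365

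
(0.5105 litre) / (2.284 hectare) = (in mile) 1.389e-11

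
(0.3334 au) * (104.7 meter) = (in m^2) 5.222e+12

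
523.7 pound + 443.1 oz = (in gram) 2.501e+05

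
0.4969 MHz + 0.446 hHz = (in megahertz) 0.4969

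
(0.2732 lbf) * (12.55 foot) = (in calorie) 1.111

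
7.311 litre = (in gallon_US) 1.931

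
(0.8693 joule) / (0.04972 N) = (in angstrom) 1.748e+11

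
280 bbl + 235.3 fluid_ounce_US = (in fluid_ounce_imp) 1.567e+06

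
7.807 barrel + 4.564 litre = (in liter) 1246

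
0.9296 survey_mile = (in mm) 1.496e+06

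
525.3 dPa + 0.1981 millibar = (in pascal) 72.34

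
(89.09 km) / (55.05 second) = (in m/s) 1618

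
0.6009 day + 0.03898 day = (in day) 0.6399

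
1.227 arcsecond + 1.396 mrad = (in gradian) 0.08925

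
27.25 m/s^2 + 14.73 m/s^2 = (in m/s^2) 41.98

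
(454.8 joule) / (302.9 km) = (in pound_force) 0.0003375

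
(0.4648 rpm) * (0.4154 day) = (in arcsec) 3.603e+08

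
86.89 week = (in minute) 8.759e+05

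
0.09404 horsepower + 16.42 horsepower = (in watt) 1.231e+04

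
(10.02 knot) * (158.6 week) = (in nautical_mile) 2.67e+05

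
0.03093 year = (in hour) 270.9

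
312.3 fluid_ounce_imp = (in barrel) 0.05581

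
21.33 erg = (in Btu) 2.022e-09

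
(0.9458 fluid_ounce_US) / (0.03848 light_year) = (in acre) 1.899e-23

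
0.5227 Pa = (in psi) 7.581e-05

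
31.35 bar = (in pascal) 3.135e+06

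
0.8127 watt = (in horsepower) 0.00109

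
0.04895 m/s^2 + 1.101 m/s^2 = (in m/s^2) 1.15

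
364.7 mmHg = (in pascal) 4.862e+04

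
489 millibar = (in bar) 0.489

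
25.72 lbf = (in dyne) 1.144e+07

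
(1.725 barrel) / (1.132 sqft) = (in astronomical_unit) 1.743e-11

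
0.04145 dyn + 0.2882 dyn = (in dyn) 0.3297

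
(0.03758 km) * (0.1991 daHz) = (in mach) 0.2197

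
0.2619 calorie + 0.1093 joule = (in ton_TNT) 2.88e-10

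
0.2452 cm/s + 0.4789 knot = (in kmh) 0.8958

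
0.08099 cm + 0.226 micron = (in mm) 0.8101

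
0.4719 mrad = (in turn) 7.511e-05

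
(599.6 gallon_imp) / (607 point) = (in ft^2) 137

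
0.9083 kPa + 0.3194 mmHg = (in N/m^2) 950.9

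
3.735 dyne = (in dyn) 3.735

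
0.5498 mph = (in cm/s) 24.58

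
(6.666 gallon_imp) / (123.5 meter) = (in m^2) 0.0002454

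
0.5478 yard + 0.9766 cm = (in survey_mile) 0.0003173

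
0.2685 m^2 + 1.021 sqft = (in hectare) 3.634e-05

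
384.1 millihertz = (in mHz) 384.1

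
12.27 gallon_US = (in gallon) 12.27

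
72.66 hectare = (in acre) 179.5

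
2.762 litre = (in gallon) 0.7296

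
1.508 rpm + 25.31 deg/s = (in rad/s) 0.5997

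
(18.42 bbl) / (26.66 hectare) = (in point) 0.03114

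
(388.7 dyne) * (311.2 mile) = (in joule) 1947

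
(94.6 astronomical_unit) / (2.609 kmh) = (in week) 3.229e+07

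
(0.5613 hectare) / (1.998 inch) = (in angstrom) 1.106e+15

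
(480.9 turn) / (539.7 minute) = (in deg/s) 5.346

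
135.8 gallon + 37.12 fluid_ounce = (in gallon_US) 136.1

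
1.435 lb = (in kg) 0.6509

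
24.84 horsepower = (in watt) 1.852e+04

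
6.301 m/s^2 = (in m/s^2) 6.301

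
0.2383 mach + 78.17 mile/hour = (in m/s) 116.1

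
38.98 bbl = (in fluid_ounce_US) 2.096e+05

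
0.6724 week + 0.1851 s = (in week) 0.6724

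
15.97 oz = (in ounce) 15.97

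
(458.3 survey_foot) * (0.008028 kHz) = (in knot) 2180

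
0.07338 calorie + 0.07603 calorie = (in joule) 0.6251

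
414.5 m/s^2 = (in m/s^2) 414.5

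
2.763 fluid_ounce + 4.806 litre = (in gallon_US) 1.291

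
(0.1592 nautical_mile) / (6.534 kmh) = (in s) 162.4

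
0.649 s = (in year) 2.058e-08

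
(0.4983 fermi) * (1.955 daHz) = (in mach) 2.861e-17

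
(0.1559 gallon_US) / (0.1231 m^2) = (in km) 4.794e-06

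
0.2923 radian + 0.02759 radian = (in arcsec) 6.598e+04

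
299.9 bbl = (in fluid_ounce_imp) 1.678e+06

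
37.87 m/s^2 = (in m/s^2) 37.87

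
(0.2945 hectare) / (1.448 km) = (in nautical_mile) 0.001098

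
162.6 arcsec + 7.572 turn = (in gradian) 3029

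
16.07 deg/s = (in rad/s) 0.2805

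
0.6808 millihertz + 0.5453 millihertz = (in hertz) 0.001226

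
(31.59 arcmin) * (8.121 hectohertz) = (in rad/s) 7.463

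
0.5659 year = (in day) 206.6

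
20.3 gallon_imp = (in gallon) 24.38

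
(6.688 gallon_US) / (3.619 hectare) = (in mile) 4.347e-10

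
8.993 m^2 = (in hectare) 0.0008993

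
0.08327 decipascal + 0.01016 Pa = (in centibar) 1.849e-05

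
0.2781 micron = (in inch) 1.095e-05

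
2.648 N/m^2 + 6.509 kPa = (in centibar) 6.512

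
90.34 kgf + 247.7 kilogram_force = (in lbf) 745.3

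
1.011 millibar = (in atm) 0.0009978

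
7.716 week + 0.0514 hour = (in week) 7.716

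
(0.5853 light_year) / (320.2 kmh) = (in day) 7.206e+08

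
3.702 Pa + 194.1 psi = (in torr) 1.004e+04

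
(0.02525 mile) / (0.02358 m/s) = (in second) 1723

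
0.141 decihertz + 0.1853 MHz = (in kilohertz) 185.3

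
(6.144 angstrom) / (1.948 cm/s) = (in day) 3.65e-13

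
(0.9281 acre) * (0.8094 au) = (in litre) 4.548e+17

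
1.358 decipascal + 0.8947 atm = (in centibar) 90.66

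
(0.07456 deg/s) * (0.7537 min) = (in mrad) 58.85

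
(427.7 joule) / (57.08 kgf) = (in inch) 30.08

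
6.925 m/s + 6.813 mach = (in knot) 4523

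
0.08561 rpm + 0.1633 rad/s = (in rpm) 1.645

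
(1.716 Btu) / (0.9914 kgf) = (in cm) 1.862e+04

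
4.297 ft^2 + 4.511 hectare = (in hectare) 4.511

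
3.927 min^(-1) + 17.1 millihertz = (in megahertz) 8.255e-08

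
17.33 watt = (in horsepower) 0.02324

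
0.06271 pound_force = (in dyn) 2.789e+04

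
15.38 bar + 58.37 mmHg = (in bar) 15.46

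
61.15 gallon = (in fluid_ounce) 7827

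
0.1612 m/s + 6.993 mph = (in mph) 7.354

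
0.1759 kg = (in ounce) 6.205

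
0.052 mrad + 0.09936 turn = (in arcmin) 2146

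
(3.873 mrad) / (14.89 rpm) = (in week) 4.107e-09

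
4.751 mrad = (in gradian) 0.3025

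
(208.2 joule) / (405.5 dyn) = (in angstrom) 5.134e+14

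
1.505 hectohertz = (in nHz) 1.505e+11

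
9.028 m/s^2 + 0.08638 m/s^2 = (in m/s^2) 9.114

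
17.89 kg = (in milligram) 1.789e+07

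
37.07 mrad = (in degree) 2.124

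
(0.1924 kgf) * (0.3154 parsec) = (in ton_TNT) 4.389e+06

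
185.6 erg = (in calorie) 4.436e-06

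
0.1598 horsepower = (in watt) 119.2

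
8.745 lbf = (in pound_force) 8.745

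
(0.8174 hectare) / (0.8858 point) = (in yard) 2.861e+07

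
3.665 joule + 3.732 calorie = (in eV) 1.203e+20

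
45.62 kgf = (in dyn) 4.474e+07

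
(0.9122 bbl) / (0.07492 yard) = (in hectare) 0.0002117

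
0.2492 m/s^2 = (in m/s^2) 0.2492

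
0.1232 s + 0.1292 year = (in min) 6.791e+04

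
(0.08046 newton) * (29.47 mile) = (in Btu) 3.617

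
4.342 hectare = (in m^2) 4.342e+04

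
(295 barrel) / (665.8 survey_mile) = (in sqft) 0.0004712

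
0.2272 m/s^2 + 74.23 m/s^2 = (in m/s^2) 74.46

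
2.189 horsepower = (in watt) 1632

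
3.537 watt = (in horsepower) 0.004743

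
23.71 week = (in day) 166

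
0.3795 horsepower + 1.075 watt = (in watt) 284.1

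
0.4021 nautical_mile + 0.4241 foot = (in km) 0.7448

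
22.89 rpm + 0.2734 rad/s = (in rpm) 25.5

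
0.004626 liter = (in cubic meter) 4.626e-06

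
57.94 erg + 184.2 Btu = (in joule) 1.943e+05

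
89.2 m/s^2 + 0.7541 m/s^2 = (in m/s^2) 89.95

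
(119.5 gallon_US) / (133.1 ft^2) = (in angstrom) 3.658e+08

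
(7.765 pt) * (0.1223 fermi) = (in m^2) 3.35e-19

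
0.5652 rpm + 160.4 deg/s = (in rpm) 27.3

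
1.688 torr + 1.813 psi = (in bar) 0.1273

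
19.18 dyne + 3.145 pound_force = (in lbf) 3.145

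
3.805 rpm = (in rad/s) 0.3985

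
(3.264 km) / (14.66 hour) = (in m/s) 0.06185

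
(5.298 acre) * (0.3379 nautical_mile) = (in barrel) 8.439e+07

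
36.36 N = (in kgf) 3.708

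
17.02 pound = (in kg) 7.72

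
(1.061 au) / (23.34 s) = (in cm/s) 6.8e+11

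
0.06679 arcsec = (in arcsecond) 0.06679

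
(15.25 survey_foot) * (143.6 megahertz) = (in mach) 1.96e+06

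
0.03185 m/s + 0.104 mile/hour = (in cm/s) 7.834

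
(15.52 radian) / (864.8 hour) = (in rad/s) 4.985e-06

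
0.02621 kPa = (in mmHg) 0.1966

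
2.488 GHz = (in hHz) 2.488e+07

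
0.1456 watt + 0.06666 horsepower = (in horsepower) 0.06686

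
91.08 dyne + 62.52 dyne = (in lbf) 0.0003453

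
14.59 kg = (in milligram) 1.459e+07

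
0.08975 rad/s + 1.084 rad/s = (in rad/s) 1.174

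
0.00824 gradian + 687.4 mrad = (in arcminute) 2364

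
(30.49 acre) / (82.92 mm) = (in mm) 1.488e+09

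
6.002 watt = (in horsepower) 0.008049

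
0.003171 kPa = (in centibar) 0.003171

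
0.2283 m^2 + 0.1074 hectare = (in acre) 0.2654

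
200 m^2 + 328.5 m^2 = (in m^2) 528.5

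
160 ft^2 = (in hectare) 0.001486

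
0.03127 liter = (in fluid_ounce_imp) 1.101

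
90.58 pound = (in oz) 1449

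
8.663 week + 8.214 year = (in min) 4.405e+06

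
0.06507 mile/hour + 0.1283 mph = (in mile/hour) 0.1934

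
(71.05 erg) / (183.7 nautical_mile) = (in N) 2.088e-11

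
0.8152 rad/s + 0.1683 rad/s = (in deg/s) 56.35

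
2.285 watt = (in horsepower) 0.003064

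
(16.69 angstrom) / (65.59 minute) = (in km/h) 1.527e-12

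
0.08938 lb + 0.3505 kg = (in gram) 391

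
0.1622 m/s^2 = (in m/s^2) 0.1622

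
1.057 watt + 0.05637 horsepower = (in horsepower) 0.05779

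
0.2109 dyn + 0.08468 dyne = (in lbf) 6.645e-07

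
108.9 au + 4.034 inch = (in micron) 1.629e+19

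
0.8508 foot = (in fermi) 2.593e+14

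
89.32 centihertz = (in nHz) 8.932e+08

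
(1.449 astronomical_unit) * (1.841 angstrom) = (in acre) 0.009861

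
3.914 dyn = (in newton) 3.914e-05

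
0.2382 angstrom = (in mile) 1.48e-14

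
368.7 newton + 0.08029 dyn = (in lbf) 82.89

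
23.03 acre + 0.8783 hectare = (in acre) 25.2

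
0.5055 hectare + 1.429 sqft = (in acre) 1.249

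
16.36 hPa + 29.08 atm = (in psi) 427.6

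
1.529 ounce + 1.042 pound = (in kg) 0.516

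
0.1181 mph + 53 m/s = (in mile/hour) 118.7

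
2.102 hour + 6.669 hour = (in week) 0.05221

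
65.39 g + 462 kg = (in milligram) 4.621e+08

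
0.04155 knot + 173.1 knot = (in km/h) 320.7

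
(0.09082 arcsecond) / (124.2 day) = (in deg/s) 2.351e-12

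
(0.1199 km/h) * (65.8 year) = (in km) 6.911e+04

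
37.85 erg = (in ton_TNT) 9.046e-16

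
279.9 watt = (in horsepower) 0.3754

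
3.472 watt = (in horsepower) 0.004656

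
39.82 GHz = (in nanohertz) 3.982e+19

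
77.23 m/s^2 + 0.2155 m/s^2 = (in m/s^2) 77.45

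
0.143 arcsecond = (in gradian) 4.414e-05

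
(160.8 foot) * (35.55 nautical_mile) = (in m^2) 3.227e+06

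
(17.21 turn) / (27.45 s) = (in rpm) 37.62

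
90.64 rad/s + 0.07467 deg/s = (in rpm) 865.6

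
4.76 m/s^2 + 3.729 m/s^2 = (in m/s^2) 8.489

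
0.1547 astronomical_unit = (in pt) 6.56e+13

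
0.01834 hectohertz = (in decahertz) 0.1834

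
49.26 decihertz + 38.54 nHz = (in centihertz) 492.6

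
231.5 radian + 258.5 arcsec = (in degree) 1.326e+04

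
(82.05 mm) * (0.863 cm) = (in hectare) 7.081e-08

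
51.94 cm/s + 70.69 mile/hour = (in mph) 71.85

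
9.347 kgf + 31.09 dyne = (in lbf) 20.61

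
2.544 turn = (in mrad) 1.598e+04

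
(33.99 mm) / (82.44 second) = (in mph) 0.0009223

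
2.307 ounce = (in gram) 65.4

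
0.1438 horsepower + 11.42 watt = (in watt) 118.7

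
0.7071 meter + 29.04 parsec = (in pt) 2.54e+21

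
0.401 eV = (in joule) 6.425e-20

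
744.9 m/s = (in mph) 1666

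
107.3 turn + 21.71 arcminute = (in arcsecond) 1.391e+08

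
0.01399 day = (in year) 3.833e-05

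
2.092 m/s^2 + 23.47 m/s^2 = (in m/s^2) 25.56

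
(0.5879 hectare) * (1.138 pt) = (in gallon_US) 623.5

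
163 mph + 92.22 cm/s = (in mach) 0.2167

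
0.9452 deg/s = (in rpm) 0.1575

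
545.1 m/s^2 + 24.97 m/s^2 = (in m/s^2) 570.1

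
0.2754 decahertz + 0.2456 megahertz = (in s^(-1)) 2.456e+05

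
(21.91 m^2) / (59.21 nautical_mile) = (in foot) 0.0006555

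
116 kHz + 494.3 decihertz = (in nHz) 1.16e+14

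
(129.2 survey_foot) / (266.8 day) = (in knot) 3.321e-06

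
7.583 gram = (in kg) 0.007583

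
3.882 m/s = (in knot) 7.546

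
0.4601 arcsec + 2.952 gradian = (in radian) 0.04637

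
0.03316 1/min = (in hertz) 0.0005527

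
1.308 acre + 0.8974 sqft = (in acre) 1.308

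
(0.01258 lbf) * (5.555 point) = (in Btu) 1.039e-07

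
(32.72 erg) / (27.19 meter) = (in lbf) 2.705e-08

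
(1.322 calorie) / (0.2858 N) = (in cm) 1935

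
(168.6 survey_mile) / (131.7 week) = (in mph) 0.00762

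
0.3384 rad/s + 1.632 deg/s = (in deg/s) 21.02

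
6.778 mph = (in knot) 5.89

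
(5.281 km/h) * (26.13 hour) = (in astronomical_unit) 9.224e-07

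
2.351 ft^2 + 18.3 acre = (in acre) 18.3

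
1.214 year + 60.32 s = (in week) 63.3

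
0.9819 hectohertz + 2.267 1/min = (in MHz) 9.823e-05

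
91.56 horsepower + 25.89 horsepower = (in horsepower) 117.5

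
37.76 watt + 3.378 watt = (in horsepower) 0.05517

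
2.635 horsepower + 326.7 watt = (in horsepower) 3.073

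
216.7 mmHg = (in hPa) 288.9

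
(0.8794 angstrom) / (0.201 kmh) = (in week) 2.604e-15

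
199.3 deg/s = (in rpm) 33.22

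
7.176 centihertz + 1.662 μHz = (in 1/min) 4.306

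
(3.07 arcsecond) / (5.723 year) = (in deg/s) 4.725e-12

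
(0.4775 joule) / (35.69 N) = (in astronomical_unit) 8.943e-14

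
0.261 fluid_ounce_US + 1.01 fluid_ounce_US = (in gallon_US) 0.00993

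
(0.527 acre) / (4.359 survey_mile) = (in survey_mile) 0.0001889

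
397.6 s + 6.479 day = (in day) 6.484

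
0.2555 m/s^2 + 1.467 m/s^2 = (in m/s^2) 1.723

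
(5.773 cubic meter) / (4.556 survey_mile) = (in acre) 1.946e-07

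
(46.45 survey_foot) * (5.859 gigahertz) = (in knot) 1.612e+11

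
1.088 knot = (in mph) 1.252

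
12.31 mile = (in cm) 1.981e+06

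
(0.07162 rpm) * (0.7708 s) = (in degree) 0.3312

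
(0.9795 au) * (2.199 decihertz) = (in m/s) 3.222e+10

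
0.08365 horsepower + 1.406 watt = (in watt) 63.78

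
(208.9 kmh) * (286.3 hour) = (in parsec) 1.938e-09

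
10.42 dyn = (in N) 0.0001042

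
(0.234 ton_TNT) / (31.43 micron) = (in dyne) 3.115e+18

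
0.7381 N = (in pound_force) 0.1659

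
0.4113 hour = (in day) 0.01714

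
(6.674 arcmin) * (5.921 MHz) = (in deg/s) 6.586e+05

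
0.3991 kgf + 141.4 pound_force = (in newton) 632.9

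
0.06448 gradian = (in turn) 0.0001612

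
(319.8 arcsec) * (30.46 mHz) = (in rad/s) 4.723e-05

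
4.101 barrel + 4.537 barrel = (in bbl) 8.638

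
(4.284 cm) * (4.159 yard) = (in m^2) 0.1629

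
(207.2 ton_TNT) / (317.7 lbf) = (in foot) 2.013e+09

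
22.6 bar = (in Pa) 2.26e+06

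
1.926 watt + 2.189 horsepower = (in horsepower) 2.192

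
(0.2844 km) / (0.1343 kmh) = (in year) 0.0002417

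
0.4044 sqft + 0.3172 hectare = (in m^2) 3172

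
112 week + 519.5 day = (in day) 1304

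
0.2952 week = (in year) 0.005661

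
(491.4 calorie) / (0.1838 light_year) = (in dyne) 1.182e-07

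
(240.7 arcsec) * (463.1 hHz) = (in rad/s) 54.04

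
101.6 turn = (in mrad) 6.384e+05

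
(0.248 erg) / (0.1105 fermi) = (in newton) 2.244e+08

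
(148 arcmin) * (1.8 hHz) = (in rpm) 74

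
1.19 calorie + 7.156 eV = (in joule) 4.979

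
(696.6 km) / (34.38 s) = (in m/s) 2.026e+04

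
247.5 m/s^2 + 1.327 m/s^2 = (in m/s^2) 248.8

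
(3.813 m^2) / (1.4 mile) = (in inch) 0.06663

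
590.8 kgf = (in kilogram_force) 590.8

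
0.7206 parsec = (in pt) 6.303e+19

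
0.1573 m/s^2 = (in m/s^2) 0.1573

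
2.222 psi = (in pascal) 1.532e+04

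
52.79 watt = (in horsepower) 0.07079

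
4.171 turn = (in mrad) 2.621e+04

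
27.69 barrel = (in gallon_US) 1163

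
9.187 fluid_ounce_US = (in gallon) 0.07177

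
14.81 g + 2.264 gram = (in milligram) 1.707e+04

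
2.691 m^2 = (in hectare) 0.0002691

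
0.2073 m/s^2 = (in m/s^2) 0.2073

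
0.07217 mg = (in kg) 7.217e-08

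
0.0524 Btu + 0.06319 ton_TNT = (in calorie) 6.319e+07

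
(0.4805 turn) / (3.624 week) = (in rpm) 1.315e-05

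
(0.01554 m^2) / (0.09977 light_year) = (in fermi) 0.01646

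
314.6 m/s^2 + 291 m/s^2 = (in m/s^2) 605.6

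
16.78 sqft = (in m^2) 1.559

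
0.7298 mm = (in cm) 0.07298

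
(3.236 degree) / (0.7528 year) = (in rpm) 2.272e-08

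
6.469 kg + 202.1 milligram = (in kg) 6.469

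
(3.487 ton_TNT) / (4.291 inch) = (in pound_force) 3.009e+10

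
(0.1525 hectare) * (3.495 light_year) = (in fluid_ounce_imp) 1.775e+24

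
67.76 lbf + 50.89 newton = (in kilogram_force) 35.92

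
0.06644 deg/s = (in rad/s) 0.00116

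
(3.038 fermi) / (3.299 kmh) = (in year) 1.051e-22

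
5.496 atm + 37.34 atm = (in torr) 3.256e+04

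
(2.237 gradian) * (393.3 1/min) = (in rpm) 2.2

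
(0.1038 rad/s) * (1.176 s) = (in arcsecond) 2.518e+04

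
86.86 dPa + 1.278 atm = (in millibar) 1295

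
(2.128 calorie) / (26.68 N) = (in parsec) 1.082e-17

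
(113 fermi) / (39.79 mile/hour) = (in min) 1.059e-16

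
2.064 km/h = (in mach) 0.001684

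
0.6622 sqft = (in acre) 1.52e-05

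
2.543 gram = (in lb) 0.005606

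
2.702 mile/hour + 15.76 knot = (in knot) 18.11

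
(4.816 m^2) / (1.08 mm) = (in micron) 4.459e+09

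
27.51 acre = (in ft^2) 1.198e+06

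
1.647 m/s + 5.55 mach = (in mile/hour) 4231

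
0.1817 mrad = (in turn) 2.892e-05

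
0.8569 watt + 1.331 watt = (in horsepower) 0.002934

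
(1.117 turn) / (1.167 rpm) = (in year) 1.821e-06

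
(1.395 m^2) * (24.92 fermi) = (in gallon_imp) 7.647e-12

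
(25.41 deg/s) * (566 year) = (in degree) 4.536e+11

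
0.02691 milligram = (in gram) 2.691e-05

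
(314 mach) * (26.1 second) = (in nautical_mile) 1507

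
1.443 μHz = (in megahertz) 1.443e-12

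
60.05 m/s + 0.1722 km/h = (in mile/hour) 134.4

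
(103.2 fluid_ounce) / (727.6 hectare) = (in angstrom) 4.195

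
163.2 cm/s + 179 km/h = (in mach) 0.1508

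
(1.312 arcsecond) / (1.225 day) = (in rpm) 5.739e-10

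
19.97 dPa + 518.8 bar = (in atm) 512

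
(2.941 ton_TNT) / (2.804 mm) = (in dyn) 4.388e+17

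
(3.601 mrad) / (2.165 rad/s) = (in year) 5.274e-11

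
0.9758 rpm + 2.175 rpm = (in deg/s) 18.9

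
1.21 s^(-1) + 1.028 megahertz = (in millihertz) 1.028e+09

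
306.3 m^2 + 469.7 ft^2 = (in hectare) 0.03499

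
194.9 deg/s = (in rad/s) 3.402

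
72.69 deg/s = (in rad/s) 1.269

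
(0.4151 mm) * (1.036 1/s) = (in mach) 1.263e-06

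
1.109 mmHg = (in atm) 0.001459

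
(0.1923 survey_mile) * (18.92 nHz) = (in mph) 1.31e-05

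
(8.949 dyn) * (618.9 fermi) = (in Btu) 5.25e-20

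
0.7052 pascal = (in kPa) 0.0007052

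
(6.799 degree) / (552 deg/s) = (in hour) 3.421e-06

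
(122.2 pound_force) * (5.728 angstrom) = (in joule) 3.114e-07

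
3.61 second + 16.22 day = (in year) 0.04444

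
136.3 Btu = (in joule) 1.438e+05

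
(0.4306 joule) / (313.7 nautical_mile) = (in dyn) 0.07412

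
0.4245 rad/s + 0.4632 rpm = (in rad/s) 0.473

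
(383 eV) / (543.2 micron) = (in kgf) 1.152e-14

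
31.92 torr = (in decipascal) 4.256e+04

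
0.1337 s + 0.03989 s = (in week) 2.87e-07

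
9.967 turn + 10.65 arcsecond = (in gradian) 3987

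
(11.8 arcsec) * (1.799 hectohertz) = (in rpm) 0.09828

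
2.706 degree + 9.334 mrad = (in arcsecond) 1.167e+04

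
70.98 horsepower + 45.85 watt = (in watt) 5.298e+04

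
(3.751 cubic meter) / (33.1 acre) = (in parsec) 9.075e-22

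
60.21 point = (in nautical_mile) 1.147e-05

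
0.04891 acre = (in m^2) 197.9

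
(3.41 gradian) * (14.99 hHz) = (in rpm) 766.7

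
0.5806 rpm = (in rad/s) 0.0608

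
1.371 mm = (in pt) 3.886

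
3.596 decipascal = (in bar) 3.596e-06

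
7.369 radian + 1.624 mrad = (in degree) 422.3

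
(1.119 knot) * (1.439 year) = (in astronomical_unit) 0.0001746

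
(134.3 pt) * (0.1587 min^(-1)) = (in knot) 0.0002436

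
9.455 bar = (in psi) 137.1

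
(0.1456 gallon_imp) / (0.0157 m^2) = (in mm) 42.16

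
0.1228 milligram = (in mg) 0.1228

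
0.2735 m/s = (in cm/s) 27.35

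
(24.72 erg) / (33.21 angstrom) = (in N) 744.4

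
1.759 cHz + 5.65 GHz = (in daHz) 5.65e+08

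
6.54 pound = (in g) 2966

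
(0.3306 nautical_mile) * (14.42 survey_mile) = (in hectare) 1421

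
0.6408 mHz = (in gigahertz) 6.408e-13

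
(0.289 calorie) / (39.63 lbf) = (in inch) 0.2701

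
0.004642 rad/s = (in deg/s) 0.266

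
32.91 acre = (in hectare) 13.32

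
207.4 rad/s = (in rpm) 1981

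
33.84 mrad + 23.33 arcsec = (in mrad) 33.95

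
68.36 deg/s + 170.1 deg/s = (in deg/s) 238.5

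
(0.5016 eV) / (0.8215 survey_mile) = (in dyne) 6.079e-18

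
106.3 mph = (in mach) 0.1396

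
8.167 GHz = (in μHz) 8.167e+15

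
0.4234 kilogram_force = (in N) 4.152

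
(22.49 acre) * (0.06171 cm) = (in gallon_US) 1.484e+04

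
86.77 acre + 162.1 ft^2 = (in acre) 86.77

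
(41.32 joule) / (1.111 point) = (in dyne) 1.054e+10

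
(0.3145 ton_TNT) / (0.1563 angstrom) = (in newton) 8.419e+19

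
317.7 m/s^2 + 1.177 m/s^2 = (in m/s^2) 318.9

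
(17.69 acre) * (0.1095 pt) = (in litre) 2765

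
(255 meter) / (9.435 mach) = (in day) 9.187e-07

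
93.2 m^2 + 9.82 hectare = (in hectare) 9.829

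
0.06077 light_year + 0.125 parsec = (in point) 1.256e+19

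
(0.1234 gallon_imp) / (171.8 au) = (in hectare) 2.183e-21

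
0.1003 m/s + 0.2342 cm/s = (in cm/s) 10.26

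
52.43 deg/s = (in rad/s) 0.9151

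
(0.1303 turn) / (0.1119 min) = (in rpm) 1.164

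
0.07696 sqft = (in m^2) 0.00715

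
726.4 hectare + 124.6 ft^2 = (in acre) 1795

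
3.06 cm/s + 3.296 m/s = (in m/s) 3.327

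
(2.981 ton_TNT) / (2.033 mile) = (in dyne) 3.812e+11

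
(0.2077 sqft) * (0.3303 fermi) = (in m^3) 6.373e-18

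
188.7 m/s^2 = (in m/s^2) 188.7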